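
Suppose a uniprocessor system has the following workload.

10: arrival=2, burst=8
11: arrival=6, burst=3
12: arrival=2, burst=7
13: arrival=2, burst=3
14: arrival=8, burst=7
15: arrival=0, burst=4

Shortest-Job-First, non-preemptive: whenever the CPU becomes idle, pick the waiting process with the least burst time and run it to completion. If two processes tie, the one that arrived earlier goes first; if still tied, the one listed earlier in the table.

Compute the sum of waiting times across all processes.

Schedule: | 15 0-4 | 13 4-7 | 11 7-10 | 12 10-17 | 14 17-24 | 10 24-32 |
Completion: 10=32  11=10  12=17  13=7  14=24  15=4
Waiting = turnaround − burst: 10=22, 11=1, 12=8, 13=2, 14=9, 15=0
Total waiting = 22 + 1 + 8 + 2 + 9 + 0 = 42

42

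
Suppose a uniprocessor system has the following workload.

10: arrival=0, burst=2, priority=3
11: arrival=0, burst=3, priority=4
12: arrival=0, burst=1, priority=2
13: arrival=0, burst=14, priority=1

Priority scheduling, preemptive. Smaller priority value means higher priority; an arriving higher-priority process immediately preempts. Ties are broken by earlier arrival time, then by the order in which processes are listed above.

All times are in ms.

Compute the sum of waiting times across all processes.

46

Schedule: | 13 0-14 | 12 14-15 | 10 15-17 | 11 17-20 |
Completion: 10=17  11=20  12=15  13=14
Turnaround (C−A): 10=17  11=20  12=15  13=14
Waiting = turnaround − burst: 10=15, 11=17, 12=14, 13=0
Total waiting = 15 + 17 + 14 + 0 = 46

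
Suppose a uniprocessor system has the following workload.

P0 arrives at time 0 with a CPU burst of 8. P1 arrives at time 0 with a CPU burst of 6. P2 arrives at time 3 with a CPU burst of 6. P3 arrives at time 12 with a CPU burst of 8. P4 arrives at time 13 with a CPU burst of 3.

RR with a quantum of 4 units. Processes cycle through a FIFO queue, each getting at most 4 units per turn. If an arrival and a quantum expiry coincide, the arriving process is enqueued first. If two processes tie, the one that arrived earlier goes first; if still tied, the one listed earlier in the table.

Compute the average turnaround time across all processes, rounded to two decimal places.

Schedule: | P0 0-4 | P1 4-8 | P2 8-12 | P0 12-16 | P1 16-18 | P3 18-22 | P2 22-24 | P4 24-27 | P3 27-31 |
Completion: P0=16  P1=18  P2=24  P3=31  P4=27
Turnaround times: P0=16, P1=18, P2=21, P3=19, P4=14
Average turnaround = (16+18+21+19+14) / 5 = 88/5 = 17.60

17.60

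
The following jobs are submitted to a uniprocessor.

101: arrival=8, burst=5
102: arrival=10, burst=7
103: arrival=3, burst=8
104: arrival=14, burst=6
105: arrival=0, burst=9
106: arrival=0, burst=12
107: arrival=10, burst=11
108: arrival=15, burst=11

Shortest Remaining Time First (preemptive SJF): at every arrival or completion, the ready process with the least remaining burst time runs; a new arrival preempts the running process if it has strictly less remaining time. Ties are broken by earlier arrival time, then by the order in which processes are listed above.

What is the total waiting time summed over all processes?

Gantt: | 105 0-9 | 101 9-14 | 104 14-20 | 102 20-27 | 103 27-35 | 107 35-46 | 108 46-57 | 106 57-69 |
Completion: 101=14  102=27  103=35  104=20  105=9  106=69  107=46  108=57
Turnaround (C−A): 101=6  102=17  103=32  104=6  105=9  106=69  107=36  108=42
Waiting = turnaround − burst: 101=1, 102=10, 103=24, 104=0, 105=0, 106=57, 107=25, 108=31
Total waiting = 1 + 10 + 24 + 0 + 0 + 57 + 25 + 31 = 148

148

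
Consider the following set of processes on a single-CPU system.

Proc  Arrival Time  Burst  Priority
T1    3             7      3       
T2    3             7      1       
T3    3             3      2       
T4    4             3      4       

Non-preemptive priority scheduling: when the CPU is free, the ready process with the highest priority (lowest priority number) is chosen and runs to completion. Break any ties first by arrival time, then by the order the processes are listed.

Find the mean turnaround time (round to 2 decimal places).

Schedule: | idle 0-3 | T2 3-10 | T3 10-13 | T1 13-20 | T4 20-23 |
Completion: T1=20  T2=10  T3=13  T4=23
Turnaround times: T1=17, T2=7, T3=10, T4=19
Average turnaround = (17+7+10+19) / 4 = 53/4 = 13.25

13.25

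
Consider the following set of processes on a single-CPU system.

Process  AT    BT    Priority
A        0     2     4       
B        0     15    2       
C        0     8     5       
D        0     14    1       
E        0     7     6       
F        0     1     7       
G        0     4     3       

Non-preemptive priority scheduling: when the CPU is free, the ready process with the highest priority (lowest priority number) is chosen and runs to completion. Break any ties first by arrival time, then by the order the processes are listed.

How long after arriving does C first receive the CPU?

Schedule: | D 0-14 | B 14-29 | G 29-33 | A 33-35 | C 35-43 | E 43-50 | F 50-51 |
Completion: A=35  B=29  C=43  D=14  E=50  F=51  G=33
Response(C) = first start − arrival = 35 − 0 = 35

35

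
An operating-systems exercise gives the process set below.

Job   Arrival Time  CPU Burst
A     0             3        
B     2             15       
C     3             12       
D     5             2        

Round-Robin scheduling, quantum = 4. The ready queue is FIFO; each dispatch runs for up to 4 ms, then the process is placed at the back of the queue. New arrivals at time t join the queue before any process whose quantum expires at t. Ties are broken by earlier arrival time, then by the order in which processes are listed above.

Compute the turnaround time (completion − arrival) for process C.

26

Schedule: | A 0-3 | B 3-7 | C 7-11 | D 11-13 | B 13-17 | C 17-21 | B 21-25 | C 25-29 | B 29-32 |
Completion: A=3  B=32  C=29  D=13
Turnaround (C−A): A=3  B=30  C=26  D=8
Turnaround(C) = completion − arrival = 29 − 3 = 26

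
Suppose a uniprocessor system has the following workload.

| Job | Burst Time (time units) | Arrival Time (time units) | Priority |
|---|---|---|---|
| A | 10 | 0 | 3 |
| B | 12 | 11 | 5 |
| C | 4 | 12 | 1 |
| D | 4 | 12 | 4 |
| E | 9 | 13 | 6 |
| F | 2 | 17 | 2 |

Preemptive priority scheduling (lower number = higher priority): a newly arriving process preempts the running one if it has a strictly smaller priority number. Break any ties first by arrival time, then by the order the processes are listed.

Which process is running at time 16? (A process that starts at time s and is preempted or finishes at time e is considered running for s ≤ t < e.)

Gantt: | A 0-10 | idle 10-11 | B 11-12 | C 12-16 | D 16-17 | F 17-19 | D 19-22 | B 22-33 | E 33-42 |
Completion: A=10  B=33  C=16  D=22  E=42  F=19

D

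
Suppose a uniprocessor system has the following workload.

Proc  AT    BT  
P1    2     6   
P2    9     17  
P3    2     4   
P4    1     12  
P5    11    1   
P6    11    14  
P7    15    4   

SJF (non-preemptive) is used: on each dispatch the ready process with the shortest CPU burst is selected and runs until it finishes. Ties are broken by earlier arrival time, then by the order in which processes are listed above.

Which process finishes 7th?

Gantt: | idle 0-1 | P4 1-13 | P5 13-14 | P3 14-18 | P7 18-22 | P1 22-28 | P6 28-42 | P2 42-59 |
Completion: P1=28  P2=59  P3=18  P4=13  P5=14  P6=42  P7=22
Finish order: P4 → P5 → P3 → P7 → P1 → P6 → P2

P2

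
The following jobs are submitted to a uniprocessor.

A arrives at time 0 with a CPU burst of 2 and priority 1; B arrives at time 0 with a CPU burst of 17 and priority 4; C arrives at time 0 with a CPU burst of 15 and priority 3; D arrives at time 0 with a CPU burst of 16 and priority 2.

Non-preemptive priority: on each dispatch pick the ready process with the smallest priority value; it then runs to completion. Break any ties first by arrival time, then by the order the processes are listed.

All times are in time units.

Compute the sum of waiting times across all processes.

Gantt: | A 0-2 | D 2-18 | C 18-33 | B 33-50 |
Completion: A=2  B=50  C=33  D=18
Turnaround (C−A): A=2  B=50  C=33  D=18
Waiting = turnaround − burst: A=0, B=33, C=18, D=2
Total waiting = 0 + 33 + 18 + 2 = 53

53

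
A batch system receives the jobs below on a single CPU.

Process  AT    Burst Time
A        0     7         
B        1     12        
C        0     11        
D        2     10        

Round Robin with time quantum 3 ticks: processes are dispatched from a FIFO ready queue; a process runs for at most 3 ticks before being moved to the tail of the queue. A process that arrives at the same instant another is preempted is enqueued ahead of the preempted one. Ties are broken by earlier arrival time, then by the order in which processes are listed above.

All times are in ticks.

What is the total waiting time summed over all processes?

97

Gantt: | A 0-3 | C 3-6 | B 6-9 | D 9-12 | A 12-15 | C 15-18 | B 18-21 | D 21-24 | A 24-25 | C 25-28 | B 28-31 | D 31-34 | C 34-36 | B 36-39 | D 39-40 |
Completion: A=25  B=39  C=36  D=40
Turnaround (C−A): A=25  B=38  C=36  D=38
Waiting = turnaround − burst: A=18, B=26, C=25, D=28
Total waiting = 18 + 26 + 25 + 28 = 97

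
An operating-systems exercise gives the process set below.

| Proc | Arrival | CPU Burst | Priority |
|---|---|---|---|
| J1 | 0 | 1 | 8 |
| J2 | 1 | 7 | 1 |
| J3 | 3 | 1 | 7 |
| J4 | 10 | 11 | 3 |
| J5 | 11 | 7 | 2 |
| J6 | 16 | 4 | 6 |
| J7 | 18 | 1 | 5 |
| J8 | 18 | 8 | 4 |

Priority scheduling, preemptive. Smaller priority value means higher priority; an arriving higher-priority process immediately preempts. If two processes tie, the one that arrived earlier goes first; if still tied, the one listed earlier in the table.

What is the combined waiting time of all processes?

Timeline: | J1 0-1 | J2 1-8 | J3 8-9 | idle 9-10 | J4 10-11 | J5 11-18 | J4 18-28 | J8 28-36 | J7 36-37 | J6 37-41 |
Completion: J1=1  J2=8  J3=9  J4=28  J5=18  J6=41  J7=37  J8=36
Turnaround (C−A): J1=1  J2=7  J3=6  J4=18  J5=7  J6=25  J7=19  J8=18
Waiting = turnaround − burst: J1=0, J2=0, J3=5, J4=7, J5=0, J6=21, J7=18, J8=10
Total waiting = 0 + 0 + 5 + 7 + 0 + 21 + 18 + 10 = 61

61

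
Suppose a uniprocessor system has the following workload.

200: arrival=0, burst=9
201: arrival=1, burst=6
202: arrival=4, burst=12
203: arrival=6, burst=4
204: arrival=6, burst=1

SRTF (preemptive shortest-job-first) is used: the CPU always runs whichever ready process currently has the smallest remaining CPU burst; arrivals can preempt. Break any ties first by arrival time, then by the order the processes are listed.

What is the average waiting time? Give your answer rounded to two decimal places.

6.00

Timeline: | 200 0-1 | 201 1-7 | 204 7-8 | 203 8-12 | 200 12-20 | 202 20-32 |
Completion: 200=20  201=7  202=32  203=12  204=8
Turnaround (C−A): 200=20  201=6  202=28  203=6  204=2
Waiting times: 200=11, 201=0, 202=16, 203=2, 204=1
Average waiting = (11+0+16+2+1) / 5 = 30/5 = 6.00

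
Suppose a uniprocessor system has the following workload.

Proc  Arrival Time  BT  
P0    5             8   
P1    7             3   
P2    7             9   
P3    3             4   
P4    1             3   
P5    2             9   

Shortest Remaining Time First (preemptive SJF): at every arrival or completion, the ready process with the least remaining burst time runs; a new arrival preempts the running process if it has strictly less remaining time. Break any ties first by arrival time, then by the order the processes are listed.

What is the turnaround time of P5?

Timeline: | idle 0-1 | P4 1-4 | P3 4-8 | P1 8-11 | P0 11-19 | P5 19-28 | P2 28-37 |
Completion: P0=19  P1=11  P2=37  P3=8  P4=4  P5=28
Turnaround(P5) = completion − arrival = 28 − 2 = 26

26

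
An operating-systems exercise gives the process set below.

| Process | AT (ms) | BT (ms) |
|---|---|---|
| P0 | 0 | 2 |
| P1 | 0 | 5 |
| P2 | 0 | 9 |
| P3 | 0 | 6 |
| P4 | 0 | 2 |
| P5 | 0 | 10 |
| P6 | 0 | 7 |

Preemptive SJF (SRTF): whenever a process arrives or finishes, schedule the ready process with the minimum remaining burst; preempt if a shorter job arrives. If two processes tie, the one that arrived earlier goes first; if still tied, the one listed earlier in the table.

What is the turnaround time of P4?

Timeline: | P0 0-2 | P4 2-4 | P1 4-9 | P3 9-15 | P6 15-22 | P2 22-31 | P5 31-41 |
Completion: P0=2  P1=9  P2=31  P3=15  P4=4  P5=41  P6=22
Turnaround(P4) = completion − arrival = 4 − 0 = 4

4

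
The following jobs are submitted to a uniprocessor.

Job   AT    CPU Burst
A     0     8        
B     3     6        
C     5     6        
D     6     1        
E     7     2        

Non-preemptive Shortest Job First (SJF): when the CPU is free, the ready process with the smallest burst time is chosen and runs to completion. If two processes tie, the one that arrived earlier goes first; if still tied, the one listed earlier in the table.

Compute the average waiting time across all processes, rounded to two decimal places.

Schedule: | A 0-8 | D 8-9 | E 9-11 | B 11-17 | C 17-23 |
Completion: A=8  B=17  C=23  D=9  E=11
Waiting times: A=0, B=8, C=12, D=2, E=2
Average waiting = (0+8+12+2+2) / 5 = 24/5 = 4.80

4.80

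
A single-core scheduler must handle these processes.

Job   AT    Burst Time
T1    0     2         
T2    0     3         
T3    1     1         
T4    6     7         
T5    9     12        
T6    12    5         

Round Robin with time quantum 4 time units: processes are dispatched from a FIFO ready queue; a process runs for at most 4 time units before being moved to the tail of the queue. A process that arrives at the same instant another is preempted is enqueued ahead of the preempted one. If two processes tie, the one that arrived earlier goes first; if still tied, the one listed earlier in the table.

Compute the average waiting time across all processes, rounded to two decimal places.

4.67

Timeline: | T1 0-2 | T2 2-5 | T3 5-6 | T4 6-10 | T5 10-14 | T4 14-17 | T6 17-21 | T5 21-25 | T6 25-26 | T5 26-30 |
Completion: T1=2  T2=5  T3=6  T4=17  T5=30  T6=26
Turnaround (C−A): T1=2  T2=5  T3=5  T4=11  T5=21  T6=14
Waiting times: T1=0, T2=2, T3=4, T4=4, T5=9, T6=9
Average waiting = (0+2+4+4+9+9) / 6 = 28/6 = 4.67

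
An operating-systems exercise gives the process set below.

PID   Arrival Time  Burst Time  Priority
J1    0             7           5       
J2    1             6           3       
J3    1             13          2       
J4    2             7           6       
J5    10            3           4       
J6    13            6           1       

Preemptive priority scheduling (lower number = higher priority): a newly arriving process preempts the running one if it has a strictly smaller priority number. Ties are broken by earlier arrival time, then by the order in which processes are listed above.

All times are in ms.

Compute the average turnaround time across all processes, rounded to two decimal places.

24.00

Gantt: | J1 0-1 | J3 1-13 | J6 13-19 | J3 19-20 | J2 20-26 | J5 26-29 | J1 29-35 | J4 35-42 |
Completion: J1=35  J2=26  J3=20  J4=42  J5=29  J6=19
Turnaround (C−A): J1=35  J2=25  J3=19  J4=40  J5=19  J6=6
Turnaround times: J1=35, J2=25, J3=19, J4=40, J5=19, J6=6
Average turnaround = (35+25+19+40+19+6) / 6 = 144/6 = 24.00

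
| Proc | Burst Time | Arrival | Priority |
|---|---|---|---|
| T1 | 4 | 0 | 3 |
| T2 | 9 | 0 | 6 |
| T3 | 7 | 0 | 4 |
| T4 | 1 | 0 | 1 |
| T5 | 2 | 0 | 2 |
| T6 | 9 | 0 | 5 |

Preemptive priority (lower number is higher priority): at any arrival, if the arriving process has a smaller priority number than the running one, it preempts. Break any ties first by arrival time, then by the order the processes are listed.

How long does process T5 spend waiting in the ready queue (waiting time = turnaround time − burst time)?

Gantt: | T4 0-1 | T5 1-3 | T1 3-7 | T3 7-14 | T6 14-23 | T2 23-32 |
Completion: T1=7  T2=32  T3=14  T4=1  T5=3  T6=23
Waiting(T5) = turnaround − burst = 3 − 2 = 1

1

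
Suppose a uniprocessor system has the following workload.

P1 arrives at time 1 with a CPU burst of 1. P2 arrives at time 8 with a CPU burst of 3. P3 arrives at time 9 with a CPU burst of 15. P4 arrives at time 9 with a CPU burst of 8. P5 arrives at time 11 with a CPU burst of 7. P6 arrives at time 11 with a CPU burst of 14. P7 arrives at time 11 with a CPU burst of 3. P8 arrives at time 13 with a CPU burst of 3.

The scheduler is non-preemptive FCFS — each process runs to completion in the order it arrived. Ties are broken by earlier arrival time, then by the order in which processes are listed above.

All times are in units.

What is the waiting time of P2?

0

Gantt: | idle 0-1 | P1 1-2 | idle 2-8 | P2 8-11 | P3 11-26 | P4 26-34 | P5 34-41 | P6 41-55 | P7 55-58 | P8 58-61 |
Completion: P1=2  P2=11  P3=26  P4=34  P5=41  P6=55  P7=58  P8=61
Turnaround (C−A): P1=1  P2=3  P3=17  P4=25  P5=30  P6=44  P7=47  P8=48
Waiting(P2) = turnaround − burst = 3 − 3 = 0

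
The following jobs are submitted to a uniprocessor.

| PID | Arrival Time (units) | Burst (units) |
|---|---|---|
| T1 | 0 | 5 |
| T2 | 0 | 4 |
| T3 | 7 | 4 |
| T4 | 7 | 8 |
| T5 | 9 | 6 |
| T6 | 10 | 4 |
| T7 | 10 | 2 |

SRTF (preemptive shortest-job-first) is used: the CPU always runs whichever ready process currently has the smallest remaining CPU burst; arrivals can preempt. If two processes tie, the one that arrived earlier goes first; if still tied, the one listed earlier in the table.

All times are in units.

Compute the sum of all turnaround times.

74

Schedule: | T2 0-4 | T1 4-9 | T3 9-10 | T7 10-12 | T3 12-15 | T6 15-19 | T5 19-25 | T4 25-33 |
Completion: T1=9  T2=4  T3=15  T4=33  T5=25  T6=19  T7=12
Turnaround = completion − arrival: T1=9, T2=4, T3=8, T4=26, T5=16, T6=9, T7=2
Total turnaround = 9 + 4 + 8 + 26 + 16 + 9 + 2 = 74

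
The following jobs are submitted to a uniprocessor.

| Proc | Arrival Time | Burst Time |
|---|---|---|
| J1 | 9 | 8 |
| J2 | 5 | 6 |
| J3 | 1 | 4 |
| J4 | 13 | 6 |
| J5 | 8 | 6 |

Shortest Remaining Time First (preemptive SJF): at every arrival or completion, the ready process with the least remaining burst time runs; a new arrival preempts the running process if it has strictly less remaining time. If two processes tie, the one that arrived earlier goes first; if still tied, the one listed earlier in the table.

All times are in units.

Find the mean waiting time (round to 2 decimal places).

4.20

Timeline: | idle 0-1 | J3 1-5 | J2 5-11 | J5 11-17 | J4 17-23 | J1 23-31 |
Completion: J1=31  J2=11  J3=5  J4=23  J5=17
Waiting times: J1=14, J2=0, J3=0, J4=4, J5=3
Average waiting = (14+0+0+4+3) / 5 = 21/5 = 4.20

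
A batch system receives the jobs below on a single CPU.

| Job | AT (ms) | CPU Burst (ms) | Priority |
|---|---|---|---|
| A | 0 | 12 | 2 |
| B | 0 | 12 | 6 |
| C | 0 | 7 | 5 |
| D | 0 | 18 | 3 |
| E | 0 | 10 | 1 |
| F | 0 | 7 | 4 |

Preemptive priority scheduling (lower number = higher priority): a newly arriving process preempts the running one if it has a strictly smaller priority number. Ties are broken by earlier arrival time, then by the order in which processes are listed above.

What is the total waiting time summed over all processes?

173

Timeline: | E 0-10 | A 10-22 | D 22-40 | F 40-47 | C 47-54 | B 54-66 |
Completion: A=22  B=66  C=54  D=40  E=10  F=47
Turnaround (C−A): A=22  B=66  C=54  D=40  E=10  F=47
Waiting = turnaround − burst: A=10, B=54, C=47, D=22, E=0, F=40
Total waiting = 10 + 54 + 47 + 22 + 0 + 40 = 173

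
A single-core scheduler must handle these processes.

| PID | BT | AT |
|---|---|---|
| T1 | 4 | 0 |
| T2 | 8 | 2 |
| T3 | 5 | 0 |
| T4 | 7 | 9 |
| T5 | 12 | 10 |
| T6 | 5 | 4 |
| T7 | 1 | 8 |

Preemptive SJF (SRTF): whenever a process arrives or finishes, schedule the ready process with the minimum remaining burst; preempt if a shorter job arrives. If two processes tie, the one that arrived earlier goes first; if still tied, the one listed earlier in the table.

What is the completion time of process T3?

9

Gantt: | T1 0-4 | T3 4-9 | T7 9-10 | T6 10-15 | T4 15-22 | T2 22-30 | T5 30-42 |
Completion: T1=4  T2=30  T3=9  T4=22  T5=42  T6=15  T7=10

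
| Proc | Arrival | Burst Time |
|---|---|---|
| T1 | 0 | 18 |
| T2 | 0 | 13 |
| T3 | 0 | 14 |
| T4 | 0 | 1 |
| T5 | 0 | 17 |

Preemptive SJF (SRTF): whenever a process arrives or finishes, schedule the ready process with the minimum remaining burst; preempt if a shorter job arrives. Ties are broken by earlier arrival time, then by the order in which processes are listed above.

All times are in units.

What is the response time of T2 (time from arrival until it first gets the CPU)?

Schedule: | T4 0-1 | T2 1-14 | T3 14-28 | T5 28-45 | T1 45-63 |
Completion: T1=63  T2=14  T3=28  T4=1  T5=45
Response(T2) = first start − arrival = 1 − 0 = 1

1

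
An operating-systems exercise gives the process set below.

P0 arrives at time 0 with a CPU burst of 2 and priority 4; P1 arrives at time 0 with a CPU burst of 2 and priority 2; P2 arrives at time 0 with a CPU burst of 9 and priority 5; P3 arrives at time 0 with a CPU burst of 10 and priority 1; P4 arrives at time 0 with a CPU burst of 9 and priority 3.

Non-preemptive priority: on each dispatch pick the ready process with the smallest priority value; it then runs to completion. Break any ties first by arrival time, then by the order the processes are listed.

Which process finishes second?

P1

Timeline: | P3 0-10 | P1 10-12 | P4 12-21 | P0 21-23 | P2 23-32 |
Completion: P0=23  P1=12  P2=32  P3=10  P4=21
Finish order: P3 → P1 → P4 → P0 → P2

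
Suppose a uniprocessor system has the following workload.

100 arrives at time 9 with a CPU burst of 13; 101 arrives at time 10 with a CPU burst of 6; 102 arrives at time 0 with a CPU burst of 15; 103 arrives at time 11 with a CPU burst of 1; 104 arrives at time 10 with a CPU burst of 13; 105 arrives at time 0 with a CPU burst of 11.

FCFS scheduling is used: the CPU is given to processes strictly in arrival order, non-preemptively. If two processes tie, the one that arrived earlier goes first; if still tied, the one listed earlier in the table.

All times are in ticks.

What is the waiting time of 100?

17

Schedule: | 102 0-15 | 105 15-26 | 100 26-39 | 101 39-45 | 104 45-58 | 103 58-59 |
Completion: 100=39  101=45  102=15  103=59  104=58  105=26
Turnaround (C−A): 100=30  101=35  102=15  103=48  104=48  105=26
Waiting(100) = turnaround − burst = 30 − 13 = 17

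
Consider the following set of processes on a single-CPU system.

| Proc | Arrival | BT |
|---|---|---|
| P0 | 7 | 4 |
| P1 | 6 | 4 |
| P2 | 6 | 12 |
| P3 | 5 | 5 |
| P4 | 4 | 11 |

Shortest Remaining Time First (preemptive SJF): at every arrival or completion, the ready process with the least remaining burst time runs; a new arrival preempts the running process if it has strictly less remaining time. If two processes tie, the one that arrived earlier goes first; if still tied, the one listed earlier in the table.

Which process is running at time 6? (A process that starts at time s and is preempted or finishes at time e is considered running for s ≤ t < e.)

P3

Gantt: | idle 0-4 | P4 4-5 | P3 5-10 | P1 10-14 | P0 14-18 | P4 18-28 | P2 28-40 |
Completion: P0=18  P1=14  P2=40  P3=10  P4=28
Turnaround (C−A): P0=11  P1=8  P2=34  P3=5  P4=24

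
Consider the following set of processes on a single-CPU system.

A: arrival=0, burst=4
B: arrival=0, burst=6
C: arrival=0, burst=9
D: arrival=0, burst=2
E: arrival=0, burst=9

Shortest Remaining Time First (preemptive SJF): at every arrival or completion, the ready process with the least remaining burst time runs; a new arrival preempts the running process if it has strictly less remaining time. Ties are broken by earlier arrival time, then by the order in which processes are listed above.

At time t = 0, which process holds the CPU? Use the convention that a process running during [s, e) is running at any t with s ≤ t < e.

Gantt: | D 0-2 | A 2-6 | B 6-12 | C 12-21 | E 21-30 |
Completion: A=6  B=12  C=21  D=2  E=30
Turnaround (C−A): A=6  B=12  C=21  D=2  E=30

D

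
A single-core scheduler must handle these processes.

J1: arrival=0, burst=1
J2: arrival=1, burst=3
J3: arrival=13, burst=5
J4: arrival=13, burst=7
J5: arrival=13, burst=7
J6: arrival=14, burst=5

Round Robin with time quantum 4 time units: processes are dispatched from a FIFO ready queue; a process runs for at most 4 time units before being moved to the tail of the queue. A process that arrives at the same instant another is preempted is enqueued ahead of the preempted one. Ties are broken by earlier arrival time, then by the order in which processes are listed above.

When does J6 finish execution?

Gantt: | J1 0-1 | J2 1-4 | idle 4-13 | J3 13-17 | J4 17-21 | J5 21-25 | J6 25-29 | J3 29-30 | J4 30-33 | J5 33-36 | J6 36-37 |
Completion: J1=1  J2=4  J3=30  J4=33  J5=36  J6=37

37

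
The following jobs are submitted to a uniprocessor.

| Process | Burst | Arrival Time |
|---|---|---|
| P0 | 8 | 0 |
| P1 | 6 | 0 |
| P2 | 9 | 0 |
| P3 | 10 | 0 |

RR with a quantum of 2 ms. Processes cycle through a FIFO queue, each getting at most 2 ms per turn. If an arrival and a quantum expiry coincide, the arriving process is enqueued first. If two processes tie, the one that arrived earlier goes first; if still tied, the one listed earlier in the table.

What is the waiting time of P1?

Schedule: | P0 0-2 | P1 2-4 | P2 4-6 | P3 6-8 | P0 8-10 | P1 10-12 | P2 12-14 | P3 14-16 | P0 16-18 | P1 18-20 | P2 20-22 | P3 22-24 | P0 24-26 | P2 26-28 | P3 28-30 | P2 30-31 | P3 31-33 |
Completion: P0=26  P1=20  P2=31  P3=33
Turnaround (C−A): P0=26  P1=20  P2=31  P3=33
Waiting(P1) = turnaround − burst = 20 − 6 = 14

14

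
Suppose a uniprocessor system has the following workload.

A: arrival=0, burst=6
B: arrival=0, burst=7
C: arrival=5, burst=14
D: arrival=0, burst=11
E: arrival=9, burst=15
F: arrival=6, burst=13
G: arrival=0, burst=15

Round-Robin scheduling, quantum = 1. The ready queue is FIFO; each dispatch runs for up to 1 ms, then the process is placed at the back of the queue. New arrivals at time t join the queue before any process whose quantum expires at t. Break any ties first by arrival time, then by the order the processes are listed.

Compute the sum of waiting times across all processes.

Timeline: | A 0-1 | B 1-2 | D 2-3 | G 3-4 | A 4-5 | B 5-6 | D 6-7 | G 7-8 | C 8-9 | A 9-10 | F 10-11 | B 11-12 | D 12-13 | G 13-14 | E 14-15 | C 15-16 | A 16-17 | F 17-18 | B 18-19 | D 19-20 | G 20-21 | E 21-22 | C 22-23 | A 23-24 | F 24-25 | B 25-26 | D 26-27 | G 27-28 | E 28-29 | C 29-30 | A 30-31 | F 31-32 | B 32-33 | D 33-34 | G 34-35 | E 35-36 | C 36-37 | F 37-38 | B 38-39 | D 39-40 | G 40-41 | E 41-42 | C 42-43 | F 43-44 | D 44-45 | G 45-46 | E 46-47 | C 47-48 | F 48-49 | D 49-50 | G 50-51 | E 51-52 | C 52-53 | F 53-54 | D 54-55 | G 55-56 | E 56-57 | C 57-58 | F 58-59 | D 59-60 | G 60-61 | E 61-62 | C 62-63 | F 63-64 | G 64-65 | E 65-66 | C 66-67 | F 67-68 | G 68-69 | E 69-70 | C 70-71 | F 71-72 | G 72-73 | E 73-74 | C 74-75 | F 75-76 | G 76-77 | E 77-78 | C 78-79 | E 79-81 |
Completion: A=31  B=39  C=79  D=60  E=81  F=76  G=77
Turnaround (C−A): A=31  B=39  C=74  D=60  E=72  F=70  G=77
Waiting = turnaround − burst: A=25, B=32, C=60, D=49, E=57, F=57, G=62
Total waiting = 25 + 32 + 60 + 49 + 57 + 57 + 62 = 342

342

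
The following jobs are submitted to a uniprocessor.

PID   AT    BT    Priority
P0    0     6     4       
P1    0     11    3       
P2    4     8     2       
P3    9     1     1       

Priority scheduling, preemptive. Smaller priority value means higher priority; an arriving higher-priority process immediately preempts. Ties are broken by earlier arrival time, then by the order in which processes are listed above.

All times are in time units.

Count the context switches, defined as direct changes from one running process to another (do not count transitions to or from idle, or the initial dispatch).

Schedule: | P1 0-4 | P2 4-9 | P3 9-10 | P2 10-13 | P1 13-20 | P0 20-26 |
Completion: P0=26  P1=20  P2=13  P3=10

5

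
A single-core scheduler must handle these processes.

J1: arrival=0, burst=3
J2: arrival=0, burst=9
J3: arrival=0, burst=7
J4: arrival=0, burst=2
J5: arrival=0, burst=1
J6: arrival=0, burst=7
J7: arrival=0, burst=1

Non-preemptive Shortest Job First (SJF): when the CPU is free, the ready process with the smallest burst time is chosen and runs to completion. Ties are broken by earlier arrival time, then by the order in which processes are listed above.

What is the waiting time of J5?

0

Schedule: | J5 0-1 | J7 1-2 | J4 2-4 | J1 4-7 | J3 7-14 | J6 14-21 | J2 21-30 |
Completion: J1=7  J2=30  J3=14  J4=4  J5=1  J6=21  J7=2
Waiting(J5) = turnaround − burst = 1 − 1 = 0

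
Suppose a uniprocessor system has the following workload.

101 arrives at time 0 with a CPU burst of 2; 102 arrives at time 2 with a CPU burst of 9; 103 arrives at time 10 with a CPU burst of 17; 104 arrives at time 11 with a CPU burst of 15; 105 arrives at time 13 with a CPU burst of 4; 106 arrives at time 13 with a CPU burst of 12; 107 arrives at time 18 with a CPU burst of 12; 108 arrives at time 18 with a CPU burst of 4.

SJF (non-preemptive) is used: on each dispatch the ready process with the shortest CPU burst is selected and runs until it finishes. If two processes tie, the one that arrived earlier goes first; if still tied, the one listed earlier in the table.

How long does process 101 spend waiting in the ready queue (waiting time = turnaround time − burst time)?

Timeline: | 101 0-2 | 102 2-11 | 104 11-26 | 105 26-30 | 108 30-34 | 106 34-46 | 107 46-58 | 103 58-75 |
Completion: 101=2  102=11  103=75  104=26  105=30  106=46  107=58  108=34
Turnaround (C−A): 101=2  102=9  103=65  104=15  105=17  106=33  107=40  108=16
Waiting(101) = turnaround − burst = 2 − 2 = 0

0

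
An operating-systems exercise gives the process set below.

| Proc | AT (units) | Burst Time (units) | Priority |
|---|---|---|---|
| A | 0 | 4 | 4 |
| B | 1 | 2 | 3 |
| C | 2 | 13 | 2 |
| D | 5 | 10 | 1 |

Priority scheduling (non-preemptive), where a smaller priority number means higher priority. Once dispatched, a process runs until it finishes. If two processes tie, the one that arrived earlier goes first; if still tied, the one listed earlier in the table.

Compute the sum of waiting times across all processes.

40

Timeline: | A 0-4 | C 4-17 | D 17-27 | B 27-29 |
Completion: A=4  B=29  C=17  D=27
Turnaround (C−A): A=4  B=28  C=15  D=22
Waiting = turnaround − burst: A=0, B=26, C=2, D=12
Total waiting = 0 + 26 + 2 + 12 = 40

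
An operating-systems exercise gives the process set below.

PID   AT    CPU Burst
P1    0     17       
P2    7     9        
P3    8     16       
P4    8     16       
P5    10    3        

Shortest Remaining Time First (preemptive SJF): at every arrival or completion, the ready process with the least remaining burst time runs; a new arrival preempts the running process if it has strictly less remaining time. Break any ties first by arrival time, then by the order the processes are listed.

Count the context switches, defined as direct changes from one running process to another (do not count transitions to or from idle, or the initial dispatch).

6

Schedule: | P1 0-7 | P2 7-10 | P5 10-13 | P2 13-19 | P1 19-29 | P3 29-45 | P4 45-61 |
Completion: P1=29  P2=19  P3=45  P4=61  P5=13
Turnaround (C−A): P1=29  P2=12  P3=37  P4=53  P5=3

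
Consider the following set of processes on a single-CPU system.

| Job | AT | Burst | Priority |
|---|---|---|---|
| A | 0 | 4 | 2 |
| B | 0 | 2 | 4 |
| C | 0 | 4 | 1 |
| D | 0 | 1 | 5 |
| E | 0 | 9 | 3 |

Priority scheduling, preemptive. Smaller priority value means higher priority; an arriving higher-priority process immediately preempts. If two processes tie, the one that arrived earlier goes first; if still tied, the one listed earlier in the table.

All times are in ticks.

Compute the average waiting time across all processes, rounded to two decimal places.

9.60

Timeline: | C 0-4 | A 4-8 | E 8-17 | B 17-19 | D 19-20 |
Completion: A=8  B=19  C=4  D=20  E=17
Turnaround (C−A): A=8  B=19  C=4  D=20  E=17
Waiting times: A=4, B=17, C=0, D=19, E=8
Average waiting = (4+17+0+19+8) / 5 = 48/5 = 9.60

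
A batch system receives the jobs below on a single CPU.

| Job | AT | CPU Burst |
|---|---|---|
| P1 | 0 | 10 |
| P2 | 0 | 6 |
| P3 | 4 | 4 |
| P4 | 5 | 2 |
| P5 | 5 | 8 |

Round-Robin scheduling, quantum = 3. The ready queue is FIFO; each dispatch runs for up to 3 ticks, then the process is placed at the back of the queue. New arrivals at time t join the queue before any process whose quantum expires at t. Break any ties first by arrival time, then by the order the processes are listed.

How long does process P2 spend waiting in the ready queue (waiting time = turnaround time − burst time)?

14

Gantt: | P1 0-3 | P2 3-6 | P1 6-9 | P3 9-12 | P4 12-14 | P5 14-17 | P2 17-20 | P1 20-23 | P3 23-24 | P5 24-27 | P1 27-28 | P5 28-30 |
Completion: P1=28  P2=20  P3=24  P4=14  P5=30
Turnaround (C−A): P1=28  P2=20  P3=20  P4=9  P5=25
Waiting(P2) = turnaround − burst = 20 − 6 = 14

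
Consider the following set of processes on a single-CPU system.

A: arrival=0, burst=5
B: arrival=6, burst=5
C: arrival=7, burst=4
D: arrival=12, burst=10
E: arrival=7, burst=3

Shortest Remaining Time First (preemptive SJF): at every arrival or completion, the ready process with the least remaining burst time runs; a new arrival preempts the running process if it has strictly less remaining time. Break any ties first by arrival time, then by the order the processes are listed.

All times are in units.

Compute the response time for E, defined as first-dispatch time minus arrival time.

Schedule: | A 0-5 | idle 5-6 | B 6-7 | E 7-10 | B 10-14 | C 14-18 | D 18-28 |
Completion: A=5  B=14  C=18  D=28  E=10
Response(E) = first start − arrival = 7 − 7 = 0

0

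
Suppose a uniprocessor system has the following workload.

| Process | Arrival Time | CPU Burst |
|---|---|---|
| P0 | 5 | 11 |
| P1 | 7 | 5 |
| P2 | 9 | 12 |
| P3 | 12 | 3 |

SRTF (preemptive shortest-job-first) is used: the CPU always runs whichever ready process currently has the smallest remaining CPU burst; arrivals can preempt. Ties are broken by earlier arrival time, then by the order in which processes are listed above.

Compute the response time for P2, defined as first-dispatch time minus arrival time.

15

Timeline: | idle 0-5 | P0 5-7 | P1 7-12 | P3 12-15 | P0 15-24 | P2 24-36 |
Completion: P0=24  P1=12  P2=36  P3=15
Turnaround (C−A): P0=19  P1=5  P2=27  P3=3
Response(P2) = first start − arrival = 24 − 9 = 15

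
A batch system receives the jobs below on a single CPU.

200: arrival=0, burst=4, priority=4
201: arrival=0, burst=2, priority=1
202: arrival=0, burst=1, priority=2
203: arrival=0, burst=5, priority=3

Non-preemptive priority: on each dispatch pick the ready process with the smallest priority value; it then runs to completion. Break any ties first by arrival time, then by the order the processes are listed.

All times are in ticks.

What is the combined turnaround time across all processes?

Gantt: | 201 0-2 | 202 2-3 | 203 3-8 | 200 8-12 |
Completion: 200=12  201=2  202=3  203=8
Turnaround = completion − arrival: 200=12, 201=2, 202=3, 203=8
Total turnaround = 12 + 2 + 3 + 8 = 25

25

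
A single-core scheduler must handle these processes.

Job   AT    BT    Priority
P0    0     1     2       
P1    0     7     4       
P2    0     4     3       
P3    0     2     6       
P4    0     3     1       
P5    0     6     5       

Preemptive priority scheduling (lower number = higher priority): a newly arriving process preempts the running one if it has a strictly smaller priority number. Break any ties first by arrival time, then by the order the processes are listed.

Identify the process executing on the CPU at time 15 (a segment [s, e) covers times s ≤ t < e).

Timeline: | P4 0-3 | P0 3-4 | P2 4-8 | P1 8-15 | P5 15-21 | P3 21-23 |
Completion: P0=4  P1=15  P2=8  P3=23  P4=3  P5=21
Turnaround (C−A): P0=4  P1=15  P2=8  P3=23  P4=3  P5=21

P5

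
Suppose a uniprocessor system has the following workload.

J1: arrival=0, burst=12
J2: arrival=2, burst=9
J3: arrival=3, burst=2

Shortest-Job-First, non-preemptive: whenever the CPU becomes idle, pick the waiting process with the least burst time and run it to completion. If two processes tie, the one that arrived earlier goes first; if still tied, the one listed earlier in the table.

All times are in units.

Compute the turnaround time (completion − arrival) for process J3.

Timeline: | J1 0-12 | J3 12-14 | J2 14-23 |
Completion: J1=12  J2=23  J3=14
Turnaround(J3) = completion − arrival = 14 − 3 = 11

11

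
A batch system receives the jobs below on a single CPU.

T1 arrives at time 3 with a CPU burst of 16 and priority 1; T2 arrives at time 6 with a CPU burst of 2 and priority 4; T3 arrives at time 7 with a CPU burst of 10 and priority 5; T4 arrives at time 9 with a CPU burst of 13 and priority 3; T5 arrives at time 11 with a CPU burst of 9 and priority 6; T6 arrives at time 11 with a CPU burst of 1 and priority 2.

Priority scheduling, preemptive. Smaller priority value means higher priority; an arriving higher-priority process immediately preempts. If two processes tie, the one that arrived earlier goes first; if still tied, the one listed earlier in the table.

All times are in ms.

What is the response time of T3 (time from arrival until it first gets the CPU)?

Schedule: | idle 0-3 | T1 3-19 | T6 19-20 | T4 20-33 | T2 33-35 | T3 35-45 | T5 45-54 |
Completion: T1=19  T2=35  T3=45  T4=33  T5=54  T6=20
Turnaround (C−A): T1=16  T2=29  T3=38  T4=24  T5=43  T6=9
Response(T3) = first start − arrival = 35 − 7 = 28

28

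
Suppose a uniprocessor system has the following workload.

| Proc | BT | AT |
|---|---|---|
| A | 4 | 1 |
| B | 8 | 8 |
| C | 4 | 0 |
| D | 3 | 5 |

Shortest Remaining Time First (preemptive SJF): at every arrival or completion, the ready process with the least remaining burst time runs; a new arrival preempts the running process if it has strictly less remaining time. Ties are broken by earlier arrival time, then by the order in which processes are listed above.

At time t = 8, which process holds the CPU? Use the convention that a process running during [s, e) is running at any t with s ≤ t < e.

D

Gantt: | C 0-4 | A 4-8 | D 8-11 | B 11-19 |
Completion: A=8  B=19  C=4  D=11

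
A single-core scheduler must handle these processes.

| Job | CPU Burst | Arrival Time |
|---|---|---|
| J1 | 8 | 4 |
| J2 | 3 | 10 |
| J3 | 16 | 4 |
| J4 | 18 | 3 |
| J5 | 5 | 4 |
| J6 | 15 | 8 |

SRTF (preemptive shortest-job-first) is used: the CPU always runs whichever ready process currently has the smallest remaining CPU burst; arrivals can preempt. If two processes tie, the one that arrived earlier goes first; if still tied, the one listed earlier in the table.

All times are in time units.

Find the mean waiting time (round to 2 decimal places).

Gantt: | idle 0-3 | J4 3-4 | J5 4-9 | J1 9-10 | J2 10-13 | J1 13-20 | J6 20-35 | J3 35-51 | J4 51-68 |
Completion: J1=20  J2=13  J3=51  J4=68  J5=9  J6=35
Waiting times: J1=8, J2=0, J3=31, J4=47, J5=0, J6=12
Average waiting = (8+0+31+47+0+12) / 6 = 98/6 = 16.33

16.33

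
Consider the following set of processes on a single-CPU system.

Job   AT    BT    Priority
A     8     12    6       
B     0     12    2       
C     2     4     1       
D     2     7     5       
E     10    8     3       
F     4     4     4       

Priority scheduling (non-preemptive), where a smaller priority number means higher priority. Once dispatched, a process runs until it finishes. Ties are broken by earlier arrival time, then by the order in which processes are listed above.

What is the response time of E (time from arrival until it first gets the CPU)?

6

Schedule: | B 0-12 | C 12-16 | E 16-24 | F 24-28 | D 28-35 | A 35-47 |
Completion: A=47  B=12  C=16  D=35  E=24  F=28
Response(E) = first start − arrival = 16 − 10 = 6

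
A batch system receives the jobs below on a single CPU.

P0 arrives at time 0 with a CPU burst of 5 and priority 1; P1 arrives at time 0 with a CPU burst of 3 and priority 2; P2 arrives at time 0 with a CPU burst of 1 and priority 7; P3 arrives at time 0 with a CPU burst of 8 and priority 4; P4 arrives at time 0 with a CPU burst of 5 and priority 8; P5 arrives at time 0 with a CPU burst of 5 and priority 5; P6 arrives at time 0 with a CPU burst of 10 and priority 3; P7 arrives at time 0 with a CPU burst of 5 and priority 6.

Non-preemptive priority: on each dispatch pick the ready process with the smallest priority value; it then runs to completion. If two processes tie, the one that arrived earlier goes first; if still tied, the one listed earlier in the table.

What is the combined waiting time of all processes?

Gantt: | P0 0-5 | P1 5-8 | P6 8-18 | P3 18-26 | P5 26-31 | P7 31-36 | P2 36-37 | P4 37-42 |
Completion: P0=5  P1=8  P2=37  P3=26  P4=42  P5=31  P6=18  P7=36
Turnaround (C−A): P0=5  P1=8  P2=37  P3=26  P4=42  P5=31  P6=18  P7=36
Waiting = turnaround − burst: P0=0, P1=5, P2=36, P3=18, P4=37, P5=26, P6=8, P7=31
Total waiting = 0 + 5 + 36 + 18 + 37 + 26 + 8 + 31 = 161

161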